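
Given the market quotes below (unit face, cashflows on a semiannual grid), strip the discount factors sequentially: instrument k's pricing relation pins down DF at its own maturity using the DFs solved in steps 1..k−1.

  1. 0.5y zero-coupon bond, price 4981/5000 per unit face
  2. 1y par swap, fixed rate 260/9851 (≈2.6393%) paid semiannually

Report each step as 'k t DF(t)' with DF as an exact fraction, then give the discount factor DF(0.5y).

step 1 [0.5y] zero: DF = P = 4981/5000 ≈ 0.996200
step 2 [1y] swap r/2=130/9851: DF=(1 − 130/9851·(0.996200))/(1+130/9851) = 487/500 ≈ 0.974000

1 1/2 4981/5000
2 1 487/500
DF(0.5y) = 4981/5000 ≈ 0.996200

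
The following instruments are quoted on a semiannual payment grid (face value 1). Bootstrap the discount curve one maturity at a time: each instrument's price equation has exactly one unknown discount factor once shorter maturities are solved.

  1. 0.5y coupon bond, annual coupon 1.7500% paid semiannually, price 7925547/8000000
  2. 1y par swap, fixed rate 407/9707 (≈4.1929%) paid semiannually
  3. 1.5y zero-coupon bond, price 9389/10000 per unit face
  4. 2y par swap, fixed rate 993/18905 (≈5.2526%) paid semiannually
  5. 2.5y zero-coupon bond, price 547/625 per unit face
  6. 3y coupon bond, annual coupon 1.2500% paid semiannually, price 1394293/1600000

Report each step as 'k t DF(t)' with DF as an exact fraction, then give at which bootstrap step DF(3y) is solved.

1 1/2 9821/10000
2 1 9593/10000
3 3/2 9389/10000
4 2 9007/10000
5 5/2 547/625
6 3 8371/10000
DF(3y) is solved at step 6

step 1 [0.5y] bond c/2=7/800: DF=(7925547/8000000 − 7/800·(0))/(1+7/800) = 9821/10000 ≈ 0.982100
step 2 [1y] swap r/2=407/19414: DF=(1 − 407/19414·(0.982100))/(1+407/19414) = 9593/10000 ≈ 0.959300
step 3 [1.5y] zero: DF = P = 9389/10000 ≈ 0.938900
step 4 [2y] swap r/2=993/37810: DF=(1 − 993/37810·(0.982100+0.959300+0.938900))/(1+993/37810) = 9007/10000 ≈ 0.900700
step 5 [2.5y] zero: DF = P = 547/625 ≈ 0.875200
step 6 [3y] bond c/2=1/160: DF=(1394293/1600000 − 1/160·(0.982100+0.959300+0.938900+0.900700+0.875200))/(1+1/160) = 8371/10000 ≈ 0.837100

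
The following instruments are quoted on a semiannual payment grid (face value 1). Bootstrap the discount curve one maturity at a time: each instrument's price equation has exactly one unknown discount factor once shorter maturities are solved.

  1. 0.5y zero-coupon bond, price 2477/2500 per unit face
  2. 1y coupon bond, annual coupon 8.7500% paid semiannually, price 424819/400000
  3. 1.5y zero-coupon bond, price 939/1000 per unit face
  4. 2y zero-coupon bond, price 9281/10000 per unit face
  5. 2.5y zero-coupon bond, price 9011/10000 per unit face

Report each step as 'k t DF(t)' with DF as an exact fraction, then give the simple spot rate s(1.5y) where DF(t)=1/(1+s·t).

1 1/2 2477/2500
2 1 122/125
3 3/2 939/1000
4 2 9281/10000
5 5/2 9011/10000
s(1.5y) = (1/(939/1000) − 1)/(3/2) = 122/2817 ≈ 4.3308%

step 1 [0.5y] zero: DF = P = 2477/2500 ≈ 0.990800
step 2 [1y] bond c/2=7/160: DF=(424819/400000 − 7/160·(0.990800))/(1+7/160) = 122/125 ≈ 0.976000
step 3 [1.5y] zero: DF = P = 939/1000 ≈ 0.939000
step 4 [2y] zero: DF = P = 9281/10000 ≈ 0.928100
step 5 [2.5y] zero: DF = P = 9011/10000 ≈ 0.901100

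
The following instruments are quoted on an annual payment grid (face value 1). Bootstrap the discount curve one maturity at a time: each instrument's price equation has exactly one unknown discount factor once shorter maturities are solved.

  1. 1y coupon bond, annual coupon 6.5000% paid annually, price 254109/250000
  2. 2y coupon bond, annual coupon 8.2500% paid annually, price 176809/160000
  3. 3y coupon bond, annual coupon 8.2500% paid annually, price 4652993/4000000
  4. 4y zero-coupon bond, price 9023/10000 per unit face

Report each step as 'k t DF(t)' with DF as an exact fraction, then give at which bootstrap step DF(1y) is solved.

step 1 [1y] bond c/1=13/200: DF=(254109/250000 − 13/200·(0))/(1+13/200) = 1193/1250 ≈ 0.954400
step 2 [2y] bond c/1=33/400: DF=(176809/160000 − 33/400·(0.954400))/(1+33/400) = 9481/10000 ≈ 0.948100
step 3 [3y] bond c/1=33/400: DF=(4652993/4000000 − 33/400·(0.954400+0.948100))/(1+33/400) = 581/625 ≈ 0.929600
step 4 [4y] zero: DF = P = 9023/10000 ≈ 0.902300

1 1 1193/1250
2 2 9481/10000
3 3 581/625
4 4 9023/10000
DF(1y) is solved at step 1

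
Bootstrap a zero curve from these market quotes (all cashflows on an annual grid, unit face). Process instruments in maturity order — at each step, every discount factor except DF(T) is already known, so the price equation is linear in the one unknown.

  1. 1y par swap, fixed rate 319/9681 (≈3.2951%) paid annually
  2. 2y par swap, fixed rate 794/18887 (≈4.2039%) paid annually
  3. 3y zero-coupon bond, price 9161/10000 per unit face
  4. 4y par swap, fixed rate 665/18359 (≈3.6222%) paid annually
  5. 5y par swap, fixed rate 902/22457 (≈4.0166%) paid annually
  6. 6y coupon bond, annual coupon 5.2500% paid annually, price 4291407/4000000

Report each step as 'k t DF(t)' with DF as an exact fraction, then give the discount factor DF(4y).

1 1 9681/10000
2 2 4603/5000
3 3 9161/10000
4 4 867/1000
5 5 2049/2500
6 6 7953/10000
DF(4y) = 867/1000 ≈ 0.867000

step 1 [1y] swap r/1=319/9681: DF=(1 − 319/9681·(0))/(1+319/9681) = 9681/10000 ≈ 0.968100
step 2 [2y] swap r/1=794/18887: DF=(1 − 794/18887·(0.968100))/(1+794/18887) = 4603/5000 ≈ 0.920600
step 3 [3y] zero: DF = P = 9161/10000 ≈ 0.916100
step 4 [4y] swap r/1=665/18359: DF=(1 − 665/18359·(0.968100+0.920600+0.916100))/(1+665/18359) = 867/1000 ≈ 0.867000
step 5 [5y] swap r/1=902/22457: DF=(1 − 902/22457·(0.968100+0.920600+0.916100+0.867000))/(1+902/22457) = 2049/2500 ≈ 0.819600
step 6 [6y] bond c/1=21/400: DF=(4291407/4000000 − 21/400·(0.968100+0.920600+0.916100+0.867000+0.819600))/(1+21/400) = 7953/10000 ≈ 0.795300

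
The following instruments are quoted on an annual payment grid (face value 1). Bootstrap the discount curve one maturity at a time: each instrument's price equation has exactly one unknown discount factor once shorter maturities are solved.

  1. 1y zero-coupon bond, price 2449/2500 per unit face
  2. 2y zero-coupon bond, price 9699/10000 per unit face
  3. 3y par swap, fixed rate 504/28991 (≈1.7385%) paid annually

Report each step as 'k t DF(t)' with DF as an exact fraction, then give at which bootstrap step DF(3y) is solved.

1 1 2449/2500
2 2 9699/10000
3 3 1187/1250
DF(3y) is solved at step 3

step 1 [1y] zero: DF = P = 2449/2500 ≈ 0.979600
step 2 [2y] zero: DF = P = 9699/10000 ≈ 0.969900
step 3 [3y] swap r/1=504/28991: DF=(1 − 504/28991·(0.979600+0.969900))/(1+504/28991) = 1187/1250 ≈ 0.949600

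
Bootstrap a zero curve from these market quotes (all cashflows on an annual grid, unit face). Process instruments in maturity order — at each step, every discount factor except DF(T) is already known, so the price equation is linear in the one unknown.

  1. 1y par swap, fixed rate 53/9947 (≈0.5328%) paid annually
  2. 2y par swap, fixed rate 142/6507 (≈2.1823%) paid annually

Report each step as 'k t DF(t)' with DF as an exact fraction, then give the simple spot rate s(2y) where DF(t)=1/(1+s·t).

step 1 [1y] swap r/1=53/9947: DF=(1 − 53/9947·(0))/(1+53/9947) = 9947/10000 ≈ 0.994700
step 2 [2y] swap r/1=142/6507: DF=(1 − 142/6507·(0.994700))/(1+142/6507) = 4787/5000 ≈ 0.957400

1 1 9947/10000
2 2 4787/5000
s(2y) = (1/(4787/5000) − 1)/(2) = 213/9574 ≈ 2.2248%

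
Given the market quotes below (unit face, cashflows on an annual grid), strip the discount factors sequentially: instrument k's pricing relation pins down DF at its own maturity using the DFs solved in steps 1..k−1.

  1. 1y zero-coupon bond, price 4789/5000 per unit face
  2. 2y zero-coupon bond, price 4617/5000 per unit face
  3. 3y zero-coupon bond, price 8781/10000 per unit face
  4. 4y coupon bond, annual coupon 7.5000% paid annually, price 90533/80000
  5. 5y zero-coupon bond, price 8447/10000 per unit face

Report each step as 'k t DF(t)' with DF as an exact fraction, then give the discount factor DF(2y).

1 1 4789/5000
2 2 4617/5000
3 3 8781/10000
4 4 4301/5000
5 5 8447/10000
DF(2y) = 4617/5000 ≈ 0.923400

step 1 [1y] zero: DF = P = 4789/5000 ≈ 0.957800
step 2 [2y] zero: DF = P = 4617/5000 ≈ 0.923400
step 3 [3y] zero: DF = P = 8781/10000 ≈ 0.878100
step 4 [4y] bond c/1=3/40: DF=(90533/80000 − 3/40·(0.957800+0.923400+0.878100))/(1+3/40) = 4301/5000 ≈ 0.860200
step 5 [5y] zero: DF = P = 8447/10000 ≈ 0.844700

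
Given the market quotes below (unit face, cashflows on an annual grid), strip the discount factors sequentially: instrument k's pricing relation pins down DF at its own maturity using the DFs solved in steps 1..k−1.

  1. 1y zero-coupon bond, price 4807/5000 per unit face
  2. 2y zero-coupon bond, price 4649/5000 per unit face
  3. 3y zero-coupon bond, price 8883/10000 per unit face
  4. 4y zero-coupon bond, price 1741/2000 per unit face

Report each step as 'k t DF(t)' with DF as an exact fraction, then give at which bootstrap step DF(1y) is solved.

1 1 4807/5000
2 2 4649/5000
3 3 8883/10000
4 4 1741/2000
DF(1y) is solved at step 1

step 1 [1y] zero: DF = P = 4807/5000 ≈ 0.961400
step 2 [2y] zero: DF = P = 4649/5000 ≈ 0.929800
step 3 [3y] zero: DF = P = 8883/10000 ≈ 0.888300
step 4 [4y] zero: DF = P = 1741/2000 ≈ 0.870500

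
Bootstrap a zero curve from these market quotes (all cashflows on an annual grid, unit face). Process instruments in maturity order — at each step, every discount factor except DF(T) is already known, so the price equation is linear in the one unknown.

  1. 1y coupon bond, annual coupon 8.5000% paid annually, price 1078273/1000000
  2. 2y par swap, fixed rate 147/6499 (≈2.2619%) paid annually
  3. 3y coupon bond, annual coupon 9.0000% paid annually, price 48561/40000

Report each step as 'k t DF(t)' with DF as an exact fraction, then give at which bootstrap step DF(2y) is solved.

step 1 [1y] bond c/1=17/200: DF=(1078273/1000000 − 17/200·(0))/(1+17/200) = 4969/5000 ≈ 0.993800
step 2 [2y] swap r/1=147/6499: DF=(1 − 147/6499·(0.993800))/(1+147/6499) = 9559/10000 ≈ 0.955900
step 3 [3y] bond c/1=9/100: DF=(48561/40000 − 9/100·(0.993800+0.955900))/(1+9/100) = 1191/1250 ≈ 0.952800

1 1 4969/5000
2 2 9559/10000
3 3 1191/1250
DF(2y) is solved at step 2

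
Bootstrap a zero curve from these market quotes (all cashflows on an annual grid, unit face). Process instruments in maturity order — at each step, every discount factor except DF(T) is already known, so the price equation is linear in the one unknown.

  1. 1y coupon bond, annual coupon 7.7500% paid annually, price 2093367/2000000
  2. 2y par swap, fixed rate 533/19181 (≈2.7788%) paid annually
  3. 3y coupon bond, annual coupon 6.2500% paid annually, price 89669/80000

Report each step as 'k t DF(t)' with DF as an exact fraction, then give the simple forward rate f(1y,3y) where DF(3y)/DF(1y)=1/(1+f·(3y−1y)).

step 1 [1y] bond c/1=31/400: DF=(2093367/2000000 − 31/400·(0))/(1+31/400) = 4857/5000 ≈ 0.971400
step 2 [2y] swap r/1=533/19181: DF=(1 − 533/19181·(0.971400))/(1+533/19181) = 9467/10000 ≈ 0.946700
step 3 [3y] bond c/1=1/16: DF=(89669/80000 − 1/16·(0.971400+0.946700))/(1+1/16) = 9421/10000 ≈ 0.942100

1 1 4857/5000
2 2 9467/10000
3 3 9421/10000
f(1y,3y) = ((4857/5000)/(9421/10000) − 1)/(2) = 293/18842 ≈ 1.5550%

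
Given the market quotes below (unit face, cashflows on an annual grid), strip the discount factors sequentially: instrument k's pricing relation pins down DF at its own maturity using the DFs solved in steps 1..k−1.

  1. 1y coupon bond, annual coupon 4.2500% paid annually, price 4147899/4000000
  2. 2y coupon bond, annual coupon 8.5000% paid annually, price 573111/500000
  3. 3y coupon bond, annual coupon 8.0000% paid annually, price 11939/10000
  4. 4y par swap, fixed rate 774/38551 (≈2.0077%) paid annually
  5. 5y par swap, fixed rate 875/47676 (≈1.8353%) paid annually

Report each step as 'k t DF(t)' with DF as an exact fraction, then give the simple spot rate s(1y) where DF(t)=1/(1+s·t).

1 1 9947/10000
2 2 1957/2000
3 3 9593/10000
4 4 4613/5000
5 5 73/80
s(1y) = (1/(9947/10000) − 1)/(1) = 53/9947 ≈ 0.5328%

step 1 [1y] bond c/1=17/400: DF=(4147899/4000000 − 17/400·(0))/(1+17/400) = 9947/10000 ≈ 0.994700
step 2 [2y] bond c/1=17/200: DF=(573111/500000 − 17/200·(0.994700))/(1+17/200) = 1957/2000 ≈ 0.978500
step 3 [3y] bond c/1=2/25: DF=(11939/10000 − 2/25·(0.994700+0.978500))/(1+2/25) = 9593/10000 ≈ 0.959300
step 4 [4y] swap r/1=774/38551: DF=(1 − 774/38551·(0.994700+0.978500+0.959300))/(1+774/38551) = 4613/5000 ≈ 0.922600
step 5 [5y] swap r/1=875/47676: DF=(1 − 875/47676·(0.994700+0.978500+0.959300+0.922600))/(1+875/47676) = 73/80 ≈ 0.912500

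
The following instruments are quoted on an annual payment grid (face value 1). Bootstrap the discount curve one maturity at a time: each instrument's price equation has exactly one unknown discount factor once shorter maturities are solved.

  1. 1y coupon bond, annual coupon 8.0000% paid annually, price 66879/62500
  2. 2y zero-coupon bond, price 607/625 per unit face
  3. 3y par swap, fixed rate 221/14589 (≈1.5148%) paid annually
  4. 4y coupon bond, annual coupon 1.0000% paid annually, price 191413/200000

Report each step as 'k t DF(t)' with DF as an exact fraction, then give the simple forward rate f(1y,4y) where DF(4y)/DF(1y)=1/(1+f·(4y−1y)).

step 1 [1y] bond c/1=2/25: DF=(66879/62500 − 2/25·(0))/(1+2/25) = 2477/2500 ≈ 0.990800
step 2 [2y] zero: DF = P = 607/625 ≈ 0.971200
step 3 [3y] swap r/1=221/14589: DF=(1 − 221/14589·(0.990800+0.971200))/(1+221/14589) = 4779/5000 ≈ 0.955800
step 4 [4y] bond c/1=1/100: DF=(191413/200000 − 1/100·(0.990800+0.971200+0.955800))/(1+1/100) = 9187/10000 ≈ 0.918700

1 1 2477/2500
2 2 607/625
3 3 4779/5000
4 4 9187/10000
f(1y,4y) = ((2477/2500)/(9187/10000) − 1)/(3) = 721/27561 ≈ 2.6160%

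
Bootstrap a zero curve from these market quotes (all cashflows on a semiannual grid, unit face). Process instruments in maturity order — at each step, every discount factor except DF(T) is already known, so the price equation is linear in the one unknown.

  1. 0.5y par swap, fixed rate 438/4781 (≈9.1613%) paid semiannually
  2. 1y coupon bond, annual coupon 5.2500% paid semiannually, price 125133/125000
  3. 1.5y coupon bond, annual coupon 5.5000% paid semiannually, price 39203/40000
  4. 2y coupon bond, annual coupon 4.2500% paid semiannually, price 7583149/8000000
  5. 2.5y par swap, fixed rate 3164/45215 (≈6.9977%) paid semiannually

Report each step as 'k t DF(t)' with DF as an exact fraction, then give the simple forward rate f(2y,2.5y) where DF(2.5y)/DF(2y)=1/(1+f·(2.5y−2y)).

1 1/2 4781/5000
2 1 951/1000
3 3/2 2257/2500
4 2 8697/10000
5 5/2 4209/5000
f(2y,2.5y) = ((8697/10000)/(4209/5000) − 1)/(1/2) = 93/1403 ≈ 6.6287%

step 1 [0.5y] swap r/2=219/4781: DF=(1 − 219/4781·(0))/(1+219/4781) = 4781/5000 ≈ 0.956200
step 2 [1y] bond c/2=21/800: DF=(125133/125000 − 21/800·(0.956200))/(1+21/800) = 951/1000 ≈ 0.951000
step 3 [1.5y] bond c/2=11/400: DF=(39203/40000 − 11/400·(0.956200+0.951000))/(1+11/400) = 2257/2500 ≈ 0.902800
step 4 [2y] bond c/2=17/800: DF=(7583149/8000000 − 17/800·(0.956200+0.951000+0.902800))/(1+17/800) = 8697/10000 ≈ 0.869700
step 5 [2.5y] swap r/2=1582/45215: DF=(1 − 1582/45215·(0.956200+0.951000+0.902800+0.869700))/(1+1582/45215) = 4209/5000 ≈ 0.841800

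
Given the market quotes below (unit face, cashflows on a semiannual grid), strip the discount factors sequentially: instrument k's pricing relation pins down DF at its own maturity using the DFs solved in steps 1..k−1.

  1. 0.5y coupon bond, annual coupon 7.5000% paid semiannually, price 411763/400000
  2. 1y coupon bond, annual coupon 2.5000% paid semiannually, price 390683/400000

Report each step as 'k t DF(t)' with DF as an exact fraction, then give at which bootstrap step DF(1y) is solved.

1 1/2 4961/5000
2 1 2381/2500
DF(1y) is solved at step 2

step 1 [0.5y] bond c/2=3/80: DF=(411763/400000 − 3/80·(0))/(1+3/80) = 4961/5000 ≈ 0.992200
step 2 [1y] bond c/2=1/80: DF=(390683/400000 − 1/80·(0.992200))/(1+1/80) = 2381/2500 ≈ 0.952400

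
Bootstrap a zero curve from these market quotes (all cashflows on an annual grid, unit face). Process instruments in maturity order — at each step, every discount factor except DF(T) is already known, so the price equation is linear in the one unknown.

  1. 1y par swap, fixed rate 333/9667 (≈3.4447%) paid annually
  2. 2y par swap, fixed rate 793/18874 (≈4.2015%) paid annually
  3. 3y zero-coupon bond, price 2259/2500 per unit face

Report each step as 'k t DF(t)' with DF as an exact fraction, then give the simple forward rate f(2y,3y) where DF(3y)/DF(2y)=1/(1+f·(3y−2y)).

step 1 [1y] swap r/1=333/9667: DF=(1 − 333/9667·(0))/(1+333/9667) = 9667/10000 ≈ 0.966700
step 2 [2y] swap r/1=793/18874: DF=(1 − 793/18874·(0.966700))/(1+793/18874) = 9207/10000 ≈ 0.920700
step 3 [3y] zero: DF = P = 2259/2500 ≈ 0.903600

1 1 9667/10000
2 2 9207/10000
3 3 2259/2500
f(2y,3y) = ((9207/10000)/(2259/2500) − 1)/(1) = 19/1004 ≈ 1.8924%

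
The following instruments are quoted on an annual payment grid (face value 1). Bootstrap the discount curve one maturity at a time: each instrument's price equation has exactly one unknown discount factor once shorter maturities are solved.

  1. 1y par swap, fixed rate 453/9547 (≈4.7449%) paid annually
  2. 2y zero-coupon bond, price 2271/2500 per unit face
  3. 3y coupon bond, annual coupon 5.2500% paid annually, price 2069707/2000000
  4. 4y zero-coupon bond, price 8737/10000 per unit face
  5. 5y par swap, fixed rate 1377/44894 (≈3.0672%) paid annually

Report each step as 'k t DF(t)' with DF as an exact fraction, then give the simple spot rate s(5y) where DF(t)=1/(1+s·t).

step 1 [1y] swap r/1=453/9547: DF=(1 − 453/9547·(0))/(1+453/9547) = 9547/10000 ≈ 0.954700
step 2 [2y] zero: DF = P = 2271/2500 ≈ 0.908400
step 3 [3y] bond c/1=21/400: DF=(2069707/2000000 − 21/400·(0.954700+0.908400))/(1+21/400) = 8903/10000 ≈ 0.890300
step 4 [4y] zero: DF = P = 8737/10000 ≈ 0.873700
step 5 [5y] swap r/1=1377/44894: DF=(1 − 1377/44894·(0.954700+0.908400+0.890300+0.873700))/(1+1377/44894) = 8623/10000 ≈ 0.862300

1 1 9547/10000
2 2 2271/2500
3 3 8903/10000
4 4 8737/10000
5 5 8623/10000
s(5y) = (1/(8623/10000) − 1)/(5) = 1377/43115 ≈ 3.1938%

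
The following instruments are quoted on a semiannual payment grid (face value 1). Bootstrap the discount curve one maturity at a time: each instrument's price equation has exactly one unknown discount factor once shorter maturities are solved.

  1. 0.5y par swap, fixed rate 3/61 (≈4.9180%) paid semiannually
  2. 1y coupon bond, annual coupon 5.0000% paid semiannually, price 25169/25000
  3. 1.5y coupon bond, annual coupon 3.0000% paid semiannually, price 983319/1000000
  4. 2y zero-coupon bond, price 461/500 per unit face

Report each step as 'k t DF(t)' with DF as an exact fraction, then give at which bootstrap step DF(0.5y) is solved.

1 1/2 122/125
2 1 599/625
3 3/2 4701/5000
4 2 461/500
DF(0.5y) is solved at step 1

step 1 [0.5y] swap r/2=3/122: DF=(1 − 3/122·(0))/(1+3/122) = 122/125 ≈ 0.976000
step 2 [1y] bond c/2=1/40: DF=(25169/25000 − 1/40·(0.976000))/(1+1/40) = 599/625 ≈ 0.958400
step 3 [1.5y] bond c/2=3/200: DF=(983319/1000000 − 3/200·(0.976000+0.958400))/(1+3/200) = 4701/5000 ≈ 0.940200
step 4 [2y] zero: DF = P = 461/500 ≈ 0.922000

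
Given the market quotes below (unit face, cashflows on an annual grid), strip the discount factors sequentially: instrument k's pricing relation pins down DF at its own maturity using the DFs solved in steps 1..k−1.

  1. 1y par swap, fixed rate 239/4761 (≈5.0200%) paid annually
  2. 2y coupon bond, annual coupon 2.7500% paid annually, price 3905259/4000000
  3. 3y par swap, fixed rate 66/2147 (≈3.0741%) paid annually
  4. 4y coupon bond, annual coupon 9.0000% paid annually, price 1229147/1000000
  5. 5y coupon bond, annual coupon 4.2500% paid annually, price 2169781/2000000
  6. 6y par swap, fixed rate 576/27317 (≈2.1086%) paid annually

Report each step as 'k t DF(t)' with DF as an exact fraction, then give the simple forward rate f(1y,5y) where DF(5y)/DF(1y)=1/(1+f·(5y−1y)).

step 1 [1y] swap r/1=239/4761: DF=(1 − 239/4761·(0))/(1+239/4761) = 4761/5000 ≈ 0.952200
step 2 [2y] bond c/1=11/400: DF=(3905259/4000000 − 11/400·(0.952200))/(1+11/400) = 9247/10000 ≈ 0.924700
step 3 [3y] swap r/1=66/2147: DF=(1 − 66/2147·(0.952200+0.924700))/(1+66/2147) = 4571/5000 ≈ 0.914200
step 4 [4y] bond c/1=9/100: DF=(1229147/1000000 − 9/100·(0.952200+0.924700+0.914200))/(1+9/100) = 2243/2500 ≈ 0.897200
step 5 [5y] bond c/1=17/400: DF=(2169781/2000000 − 17/400·(0.952200+0.924700+0.914200+0.897200))/(1+17/400) = 8903/10000 ≈ 0.890300
step 6 [6y] swap r/1=576/27317: DF=(1 − 576/27317·(0.952200+0.924700+0.914200+0.897200+0.890300))/(1+576/27317) = 553/625 ≈ 0.884800

1 1 4761/5000
2 2 9247/10000
3 3 4571/5000
4 4 2243/2500
5 5 8903/10000
6 6 553/625
f(1y,5y) = ((4761/5000)/(8903/10000) − 1)/(4) = 619/35612 ≈ 1.7382%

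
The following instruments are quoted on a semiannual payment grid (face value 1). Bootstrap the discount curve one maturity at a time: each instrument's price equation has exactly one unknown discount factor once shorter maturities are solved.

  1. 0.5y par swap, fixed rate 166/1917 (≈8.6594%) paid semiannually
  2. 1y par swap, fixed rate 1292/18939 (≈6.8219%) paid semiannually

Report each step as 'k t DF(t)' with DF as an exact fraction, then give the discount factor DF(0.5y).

1 1/2 1917/2000
2 1 4677/5000
DF(0.5y) = 1917/2000 ≈ 0.958500

step 1 [0.5y] swap r/2=83/1917: DF=(1 − 83/1917·(0))/(1+83/1917) = 1917/2000 ≈ 0.958500
step 2 [1y] swap r/2=646/18939: DF=(1 − 646/18939·(0.958500))/(1+646/18939) = 4677/5000 ≈ 0.935400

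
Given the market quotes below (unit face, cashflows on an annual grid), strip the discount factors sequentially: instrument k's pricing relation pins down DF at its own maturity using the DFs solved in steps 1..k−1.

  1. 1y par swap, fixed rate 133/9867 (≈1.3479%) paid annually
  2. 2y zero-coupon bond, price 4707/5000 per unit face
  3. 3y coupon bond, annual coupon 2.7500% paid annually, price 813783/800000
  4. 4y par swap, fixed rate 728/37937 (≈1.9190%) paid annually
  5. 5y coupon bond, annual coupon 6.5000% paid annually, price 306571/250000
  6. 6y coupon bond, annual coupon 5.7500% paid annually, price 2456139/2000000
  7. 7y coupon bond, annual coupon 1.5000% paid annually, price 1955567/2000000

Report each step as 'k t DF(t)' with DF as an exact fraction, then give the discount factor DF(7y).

step 1 [1y] swap r/1=133/9867: DF=(1 − 133/9867·(0))/(1+133/9867) = 9867/10000 ≈ 0.986700
step 2 [2y] zero: DF = P = 4707/5000 ≈ 0.941400
step 3 [3y] bond c/1=11/400: DF=(813783/800000 − 11/400·(0.986700+0.941400))/(1+11/400) = 1173/1250 ≈ 0.938400
step 4 [4y] swap r/1=728/37937: DF=(1 − 728/37937·(0.986700+0.941400+0.938400))/(1+728/37937) = 1159/1250 ≈ 0.927200
step 5 [5y] bond c/1=13/200: DF=(306571/250000 − 13/200·(0.986700+0.941400+0.938400+0.927200))/(1+13/200) = 9199/10000 ≈ 0.919900
step 6 [6y] bond c/1=23/400: DF=(2456139/2000000 − 23/400·(0.986700+0.941400+0.938400+0.927200+0.919900))/(1+23/400) = 181/200 ≈ 0.905000
step 7 [7y] bond c/1=3/200: DF=(1955567/2000000 − 3/200·(0.986700+0.941400+0.938400+0.927200+0.919900+0.905000))/(1+3/200) = 8803/10000 ≈ 0.880300

1 1 9867/10000
2 2 4707/5000
3 3 1173/1250
4 4 1159/1250
5 5 9199/10000
6 6 181/200
7 7 8803/10000
DF(7y) = 8803/10000 ≈ 0.880300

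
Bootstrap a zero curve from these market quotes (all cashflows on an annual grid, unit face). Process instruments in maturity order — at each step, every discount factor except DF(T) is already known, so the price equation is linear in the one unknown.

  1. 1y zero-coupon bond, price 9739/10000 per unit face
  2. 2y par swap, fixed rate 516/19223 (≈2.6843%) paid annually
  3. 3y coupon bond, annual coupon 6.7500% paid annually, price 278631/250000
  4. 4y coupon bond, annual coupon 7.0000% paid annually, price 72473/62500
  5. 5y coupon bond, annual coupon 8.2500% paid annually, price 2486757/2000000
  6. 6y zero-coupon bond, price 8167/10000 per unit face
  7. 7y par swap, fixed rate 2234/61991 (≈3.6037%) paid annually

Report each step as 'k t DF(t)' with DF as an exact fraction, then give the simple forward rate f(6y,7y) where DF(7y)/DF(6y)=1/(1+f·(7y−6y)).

step 1 [1y] zero: DF = P = 9739/10000 ≈ 0.973900
step 2 [2y] swap r/1=516/19223: DF=(1 − 516/19223·(0.973900))/(1+516/19223) = 2371/2500 ≈ 0.948400
step 3 [3y] bond c/1=27/400: DF=(278631/250000 − 27/400·(0.973900+0.948400))/(1+27/400) = 369/400 ≈ 0.922500
step 4 [4y] bond c/1=7/100: DF=(72473/62500 − 7/100·(0.973900+0.948400+0.922500))/(1+7/100) = 561/625 ≈ 0.897600
step 5 [5y] bond c/1=33/400: DF=(2486757/2000000 − 33/400·(0.973900+0.948400+0.922500+0.897600))/(1+33/400) = 4317/5000 ≈ 0.863400
step 6 [6y] zero: DF = P = 8167/10000 ≈ 0.816700
step 7 [7y] swap r/1=2234/61991: DF=(1 − 2234/61991·(0.973900+0.948400+0.922500+0.897600+0.863400+0.816700))/(1+2234/61991) = 3883/5000 ≈ 0.776600

1 1 9739/10000
2 2 2371/2500
3 3 369/400
4 4 561/625
5 5 4317/5000
6 6 8167/10000
7 7 3883/5000
f(6y,7y) = ((8167/10000)/(3883/5000) − 1)/(1) = 401/7766 ≈ 5.1635%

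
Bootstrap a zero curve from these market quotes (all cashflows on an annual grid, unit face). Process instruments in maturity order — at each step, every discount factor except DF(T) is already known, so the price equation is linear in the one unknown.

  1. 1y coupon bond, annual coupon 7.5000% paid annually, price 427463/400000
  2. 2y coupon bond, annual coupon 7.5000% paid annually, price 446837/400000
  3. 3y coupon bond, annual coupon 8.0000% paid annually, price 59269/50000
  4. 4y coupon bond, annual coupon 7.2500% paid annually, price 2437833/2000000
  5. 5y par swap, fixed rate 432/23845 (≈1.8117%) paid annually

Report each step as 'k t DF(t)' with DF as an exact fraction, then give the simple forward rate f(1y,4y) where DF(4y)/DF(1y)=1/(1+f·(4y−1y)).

1 1 9941/10000
2 2 4849/5000
3 3 9521/10000
4 4 4697/5000
5 5 571/625
f(1y,4y) = ((9941/10000)/(4697/5000) − 1)/(3) = 547/28182 ≈ 1.9410%

step 1 [1y] bond c/1=3/40: DF=(427463/400000 − 3/40·(0))/(1+3/40) = 9941/10000 ≈ 0.994100
step 2 [2y] bond c/1=3/40: DF=(446837/400000 − 3/40·(0.994100))/(1+3/40) = 4849/5000 ≈ 0.969800
step 3 [3y] bond c/1=2/25: DF=(59269/50000 − 2/25·(0.994100+0.969800))/(1+2/25) = 9521/10000 ≈ 0.952100
step 4 [4y] bond c/1=29/400: DF=(2437833/2000000 − 29/400·(0.994100+0.969800+0.952100))/(1+29/400) = 4697/5000 ≈ 0.939400
step 5 [5y] swap r/1=432/23845: DF=(1 − 432/23845·(0.994100+0.969800+0.952100+0.939400))/(1+432/23845) = 571/625 ≈ 0.913600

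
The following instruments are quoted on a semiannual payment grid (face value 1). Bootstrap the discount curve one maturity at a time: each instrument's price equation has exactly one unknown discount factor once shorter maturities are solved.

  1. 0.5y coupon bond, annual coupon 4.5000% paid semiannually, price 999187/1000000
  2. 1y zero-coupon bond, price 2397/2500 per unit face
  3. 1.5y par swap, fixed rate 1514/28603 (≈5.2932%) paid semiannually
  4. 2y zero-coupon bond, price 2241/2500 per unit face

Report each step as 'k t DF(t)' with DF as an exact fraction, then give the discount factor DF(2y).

1 1/2 2443/2500
2 1 2397/2500
3 3/2 9243/10000
4 2 2241/2500
DF(2y) = 2241/2500 ≈ 0.896400

step 1 [0.5y] bond c/2=9/400: DF=(999187/1000000 − 9/400·(0))/(1+9/400) = 2443/2500 ≈ 0.977200
step 2 [1y] zero: DF = P = 2397/2500 ≈ 0.958800
step 3 [1.5y] swap r/2=757/28603: DF=(1 − 757/28603·(0.977200+0.958800))/(1+757/28603) = 9243/10000 ≈ 0.924300
step 4 [2y] zero: DF = P = 2241/2500 ≈ 0.896400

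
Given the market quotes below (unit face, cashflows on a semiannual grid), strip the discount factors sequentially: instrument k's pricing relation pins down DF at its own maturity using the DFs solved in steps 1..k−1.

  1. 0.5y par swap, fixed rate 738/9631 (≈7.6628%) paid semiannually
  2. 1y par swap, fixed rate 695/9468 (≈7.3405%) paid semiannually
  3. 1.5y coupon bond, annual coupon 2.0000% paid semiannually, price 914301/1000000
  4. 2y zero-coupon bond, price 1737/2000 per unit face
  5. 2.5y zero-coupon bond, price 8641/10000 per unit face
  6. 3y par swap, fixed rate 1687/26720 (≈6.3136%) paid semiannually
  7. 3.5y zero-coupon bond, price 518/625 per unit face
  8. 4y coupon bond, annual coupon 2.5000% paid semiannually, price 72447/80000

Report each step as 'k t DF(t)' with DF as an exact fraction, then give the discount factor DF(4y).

step 1 [0.5y] swap r/2=369/9631: DF=(1 − 369/9631·(0))/(1+369/9631) = 9631/10000 ≈ 0.963100
step 2 [1y] swap r/2=695/18936: DF=(1 − 695/18936·(0.963100))/(1+695/18936) = 1861/2000 ≈ 0.930500
step 3 [1.5y] bond c/2=1/100: DF=(914301/1000000 − 1/100·(0.963100+0.930500))/(1+1/100) = 1773/2000 ≈ 0.886500
step 4 [2y] zero: DF = P = 1737/2000 ≈ 0.868500
step 5 [2.5y] zero: DF = P = 8641/10000 ≈ 0.864100
step 6 [3y] swap r/2=1687/53440: DF=(1 − 1687/53440·(0.963100+0.930500+0.886500+0.868500+0.864100))/(1+1687/53440) = 8313/10000 ≈ 0.831300
step 7 [3.5y] zero: DF = P = 518/625 ≈ 0.828800
step 8 [4y] bond c/2=1/80: DF=(72447/80000 − 1/80·(0.963100+0.930500+0.886500+0.868500+0.864100+0.831300+0.828800))/(1+1/80) = 4091/5000 ≈ 0.818200

1 1/2 9631/10000
2 1 1861/2000
3 3/2 1773/2000
4 2 1737/2000
5 5/2 8641/10000
6 3 8313/10000
7 7/2 518/625
8 4 4091/5000
DF(4y) = 4091/5000 ≈ 0.818200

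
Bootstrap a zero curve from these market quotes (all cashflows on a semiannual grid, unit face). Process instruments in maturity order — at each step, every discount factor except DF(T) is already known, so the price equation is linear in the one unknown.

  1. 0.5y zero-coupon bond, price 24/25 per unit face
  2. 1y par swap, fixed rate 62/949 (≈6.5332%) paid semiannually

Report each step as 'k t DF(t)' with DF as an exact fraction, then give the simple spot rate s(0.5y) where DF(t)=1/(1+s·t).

step 1 [0.5y] zero: DF = P = 24/25 ≈ 0.960000
step 2 [1y] swap r/2=31/949: DF=(1 − 31/949·(0.960000))/(1+31/949) = 469/500 ≈ 0.938000

1 1/2 24/25
2 1 469/500
s(0.5y) = (1/(24/25) − 1)/(1/2) = 1/12 ≈ 8.3333%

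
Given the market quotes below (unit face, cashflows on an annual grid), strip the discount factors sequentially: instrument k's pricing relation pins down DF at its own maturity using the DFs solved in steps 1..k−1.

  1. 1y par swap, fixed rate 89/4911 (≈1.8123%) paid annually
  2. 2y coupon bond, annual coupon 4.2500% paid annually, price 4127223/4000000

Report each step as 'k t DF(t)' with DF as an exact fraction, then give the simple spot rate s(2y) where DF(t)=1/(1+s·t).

step 1 [1y] swap r/1=89/4911: DF=(1 − 89/4911·(0))/(1+89/4911) = 4911/5000 ≈ 0.982200
step 2 [2y] bond c/1=17/400: DF=(4127223/4000000 − 17/400·(0.982200))/(1+17/400) = 9497/10000 ≈ 0.949700

1 1 4911/5000
2 2 9497/10000
s(2y) = (1/(9497/10000) − 1)/(2) = 503/18994 ≈ 2.6482%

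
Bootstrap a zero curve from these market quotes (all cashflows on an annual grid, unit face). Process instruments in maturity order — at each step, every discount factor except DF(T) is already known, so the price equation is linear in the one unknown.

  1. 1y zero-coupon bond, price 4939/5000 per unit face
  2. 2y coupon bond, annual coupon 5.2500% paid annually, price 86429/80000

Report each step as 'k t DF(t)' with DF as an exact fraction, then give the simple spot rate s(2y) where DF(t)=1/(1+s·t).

1 1 4939/5000
2 2 2443/2500
s(2y) = (1/(2443/2500) − 1)/(2) = 57/4886 ≈ 1.1666%

step 1 [1y] zero: DF = P = 4939/5000 ≈ 0.987800
step 2 [2y] bond c/1=21/400: DF=(86429/80000 − 21/400·(0.987800))/(1+21/400) = 2443/2500 ≈ 0.977200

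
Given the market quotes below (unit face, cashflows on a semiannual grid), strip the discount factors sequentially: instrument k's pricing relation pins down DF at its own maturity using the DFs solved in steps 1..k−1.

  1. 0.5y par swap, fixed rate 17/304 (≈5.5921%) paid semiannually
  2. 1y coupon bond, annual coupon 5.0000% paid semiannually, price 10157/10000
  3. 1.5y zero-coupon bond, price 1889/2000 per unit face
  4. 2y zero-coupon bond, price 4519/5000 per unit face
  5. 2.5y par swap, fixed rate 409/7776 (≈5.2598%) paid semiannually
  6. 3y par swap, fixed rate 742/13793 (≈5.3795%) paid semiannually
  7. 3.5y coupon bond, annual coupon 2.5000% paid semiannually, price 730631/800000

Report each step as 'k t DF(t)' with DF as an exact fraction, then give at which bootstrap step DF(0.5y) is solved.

step 1 [0.5y] swap r/2=17/608: DF=(1 − 17/608·(0))/(1+17/608) = 608/625 ≈ 0.972800
step 2 [1y] bond c/2=1/40: DF=(10157/10000 − 1/40·(0.972800))/(1+1/40) = 1209/1250 ≈ 0.967200
step 3 [1.5y] zero: DF = P = 1889/2000 ≈ 0.944500
step 4 [2y] zero: DF = P = 4519/5000 ≈ 0.903800
step 5 [2.5y] swap r/2=409/15552: DF=(1 − 409/15552·(0.972800+0.967200+0.944500+0.903800))/(1+409/15552) = 8773/10000 ≈ 0.877300
step 6 [3y] swap r/2=371/13793: DF=(1 − 371/13793·(0.972800+0.967200+0.944500+0.903800+0.877300))/(1+371/13793) = 2129/2500 ≈ 0.851600
step 7 [3.5y] bond c/2=1/80: DF=(730631/800000 − 1/80·(0.972800+0.967200+0.944500+0.903800+0.877300+0.851600))/(1+1/80) = 8339/10000 ≈ 0.833900

1 1/2 608/625
2 1 1209/1250
3 3/2 1889/2000
4 2 4519/5000
5 5/2 8773/10000
6 3 2129/2500
7 7/2 8339/10000
DF(0.5y) is solved at step 1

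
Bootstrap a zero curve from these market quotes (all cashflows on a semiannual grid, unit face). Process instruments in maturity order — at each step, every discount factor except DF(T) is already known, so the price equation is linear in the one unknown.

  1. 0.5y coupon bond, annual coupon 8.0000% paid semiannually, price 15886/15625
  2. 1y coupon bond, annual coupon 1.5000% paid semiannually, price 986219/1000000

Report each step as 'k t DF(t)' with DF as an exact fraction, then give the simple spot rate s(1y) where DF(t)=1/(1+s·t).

step 1 [0.5y] bond c/2=1/25: DF=(15886/15625 − 1/25·(0))/(1+1/25) = 611/625 ≈ 0.977600
step 2 [1y] bond c/2=3/400: DF=(986219/1000000 − 3/400·(0.977600))/(1+3/400) = 2429/2500 ≈ 0.971600

1 1/2 611/625
2 1 2429/2500
s(1y) = (1/(2429/2500) − 1)/(1) = 71/2429 ≈ 2.9230%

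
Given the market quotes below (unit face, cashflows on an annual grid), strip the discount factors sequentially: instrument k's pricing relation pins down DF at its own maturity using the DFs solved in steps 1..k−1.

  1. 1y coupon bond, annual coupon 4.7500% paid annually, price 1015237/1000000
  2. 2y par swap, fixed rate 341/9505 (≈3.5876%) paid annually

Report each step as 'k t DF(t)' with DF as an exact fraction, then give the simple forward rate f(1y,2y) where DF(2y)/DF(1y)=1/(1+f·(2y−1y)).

1 1 2423/2500
2 2 4659/5000
f(1y,2y) = ((2423/2500)/(4659/5000) − 1)/(1) = 187/4659 ≈ 4.0137%

step 1 [1y] bond c/1=19/400: DF=(1015237/1000000 − 19/400·(0))/(1+19/400) = 2423/2500 ≈ 0.969200
step 2 [2y] swap r/1=341/9505: DF=(1 − 341/9505·(0.969200))/(1+341/9505) = 4659/5000 ≈ 0.931800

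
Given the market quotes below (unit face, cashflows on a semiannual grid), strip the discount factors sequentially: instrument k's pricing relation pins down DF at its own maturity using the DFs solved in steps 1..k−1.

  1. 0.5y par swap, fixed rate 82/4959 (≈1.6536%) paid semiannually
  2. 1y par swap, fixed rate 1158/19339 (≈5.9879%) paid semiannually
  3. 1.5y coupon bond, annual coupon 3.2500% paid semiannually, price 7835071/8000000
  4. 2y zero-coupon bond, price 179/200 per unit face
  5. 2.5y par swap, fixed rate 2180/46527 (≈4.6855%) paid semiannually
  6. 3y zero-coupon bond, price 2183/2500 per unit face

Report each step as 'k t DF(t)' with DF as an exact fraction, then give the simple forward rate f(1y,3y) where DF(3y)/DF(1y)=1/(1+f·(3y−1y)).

step 1 [0.5y] swap r/2=41/4959: DF=(1 − 41/4959·(0))/(1+41/4959) = 4959/5000 ≈ 0.991800
step 2 [1y] swap r/2=579/19339: DF=(1 − 579/19339·(0.991800))/(1+579/19339) = 9421/10000 ≈ 0.942100
step 3 [1.5y] bond c/2=13/800: DF=(7835071/8000000 − 13/800·(0.991800+0.942100))/(1+13/800) = 583/625 ≈ 0.932800
step 4 [2y] zero: DF = P = 179/200 ≈ 0.895000
step 5 [2.5y] swap r/2=1090/46527: DF=(1 − 1090/46527·(0.991800+0.942100+0.932800+0.895000))/(1+1090/46527) = 891/1000 ≈ 0.891000
step 6 [3y] zero: DF = P = 2183/2500 ≈ 0.873200

1 1/2 4959/5000
2 1 9421/10000
3 3/2 583/625
4 2 179/200
5 5/2 891/1000
6 3 2183/2500
f(1y,3y) = ((9421/10000)/(2183/2500) − 1)/(2) = 689/17464 ≈ 3.9453%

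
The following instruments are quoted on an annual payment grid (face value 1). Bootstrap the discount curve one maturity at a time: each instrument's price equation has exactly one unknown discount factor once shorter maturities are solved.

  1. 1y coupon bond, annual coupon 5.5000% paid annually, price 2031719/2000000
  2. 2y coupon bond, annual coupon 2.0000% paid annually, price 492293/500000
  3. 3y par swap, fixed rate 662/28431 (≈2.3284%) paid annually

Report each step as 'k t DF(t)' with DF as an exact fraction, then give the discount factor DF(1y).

1 1 9629/10000
2 2 1183/1250
3 3 4669/5000
DF(1y) = 9629/10000 ≈ 0.962900

step 1 [1y] bond c/1=11/200: DF=(2031719/2000000 − 11/200·(0))/(1+11/200) = 9629/10000 ≈ 0.962900
step 2 [2y] bond c/1=1/50: DF=(492293/500000 − 1/50·(0.962900))/(1+1/50) = 1183/1250 ≈ 0.946400
step 3 [3y] swap r/1=662/28431: DF=(1 − 662/28431·(0.962900+0.946400))/(1+662/28431) = 4669/5000 ≈ 0.933800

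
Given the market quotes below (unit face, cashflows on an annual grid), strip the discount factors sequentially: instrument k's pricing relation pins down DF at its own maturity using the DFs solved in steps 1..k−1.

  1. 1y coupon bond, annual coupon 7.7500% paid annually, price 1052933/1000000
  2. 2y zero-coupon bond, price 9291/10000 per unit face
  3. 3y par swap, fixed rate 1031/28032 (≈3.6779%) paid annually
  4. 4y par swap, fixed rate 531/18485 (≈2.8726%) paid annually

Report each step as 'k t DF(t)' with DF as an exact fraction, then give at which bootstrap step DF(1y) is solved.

1 1 2443/2500
2 2 9291/10000
3 3 8969/10000
4 4 4469/5000
DF(1y) is solved at step 1

step 1 [1y] bond c/1=31/400: DF=(1052933/1000000 − 31/400·(0))/(1+31/400) = 2443/2500 ≈ 0.977200
step 2 [2y] zero: DF = P = 9291/10000 ≈ 0.929100
step 3 [3y] swap r/1=1031/28032: DF=(1 − 1031/28032·(0.977200+0.929100))/(1+1031/28032) = 8969/10000 ≈ 0.896900
step 4 [4y] swap r/1=531/18485: DF=(1 − 531/18485·(0.977200+0.929100+0.896900))/(1+531/18485) = 4469/5000 ≈ 0.893800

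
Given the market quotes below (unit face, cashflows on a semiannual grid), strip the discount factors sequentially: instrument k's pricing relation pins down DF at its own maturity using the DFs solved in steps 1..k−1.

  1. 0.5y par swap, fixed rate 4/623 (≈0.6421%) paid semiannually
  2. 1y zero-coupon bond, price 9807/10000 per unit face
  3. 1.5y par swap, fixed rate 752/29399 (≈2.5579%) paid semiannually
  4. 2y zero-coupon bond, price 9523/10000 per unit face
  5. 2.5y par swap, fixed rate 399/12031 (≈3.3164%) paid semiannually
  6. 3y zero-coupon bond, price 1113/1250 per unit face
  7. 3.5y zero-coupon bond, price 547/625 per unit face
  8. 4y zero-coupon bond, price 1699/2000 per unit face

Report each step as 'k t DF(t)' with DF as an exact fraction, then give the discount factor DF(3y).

step 1 [0.5y] swap r/2=2/623: DF=(1 − 2/623·(0))/(1+2/623) = 623/625 ≈ 0.996800
step 2 [1y] zero: DF = P = 9807/10000 ≈ 0.980700
step 3 [1.5y] swap r/2=376/29399: DF=(1 − 376/29399·(0.996800+0.980700))/(1+376/29399) = 1203/1250 ≈ 0.962400
step 4 [2y] zero: DF = P = 9523/10000 ≈ 0.952300
step 5 [2.5y] swap r/2=399/24062: DF=(1 − 399/24062·(0.996800+0.980700+0.962400+0.952300))/(1+399/24062) = 4601/5000 ≈ 0.920200
step 6 [3y] zero: DF = P = 1113/1250 ≈ 0.890400
step 7 [3.5y] zero: DF = P = 547/625 ≈ 0.875200
step 8 [4y] zero: DF = P = 1699/2000 ≈ 0.849500

1 1/2 623/625
2 1 9807/10000
3 3/2 1203/1250
4 2 9523/10000
5 5/2 4601/5000
6 3 1113/1250
7 7/2 547/625
8 4 1699/2000
DF(3y) = 1113/1250 ≈ 0.890400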